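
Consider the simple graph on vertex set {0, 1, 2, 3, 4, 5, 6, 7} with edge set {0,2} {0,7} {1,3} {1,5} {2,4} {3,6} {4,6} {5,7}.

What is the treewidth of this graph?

A width-2 tree decomposition is:
Bags: B1 = {1, 5, 7}  B2 = {0, 1, 7}  B3 = {0, 1, 2}  B4 = {1, 2, 4}  B5 = {1, 4, 6}  B6 = {1, 3, 6}
Tree: B1–B2, B2–B3, B3–B4, B4–B5, B5–B6
Each bag holds 3 vertices, so the decomposition has width 2, which upper-bounds the treewidth. The edges 1–5–7–0–2–4–6–3–1 form a cycle, so G is not a tree and its treewidth is at least 2. Combining the bounds, tw(G) = 2.

2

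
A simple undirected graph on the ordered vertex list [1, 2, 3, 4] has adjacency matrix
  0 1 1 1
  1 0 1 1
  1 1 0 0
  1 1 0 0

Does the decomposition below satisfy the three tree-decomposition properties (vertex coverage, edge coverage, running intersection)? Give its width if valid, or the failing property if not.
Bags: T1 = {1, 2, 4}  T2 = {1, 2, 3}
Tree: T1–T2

Yes; width 2.

Checking the three conditions: (i) the bags cover all of {1, 2, 3, 4}; (ii) for each edge, some bag contains both endpoints; (iii) the bags containing any fixed vertex form a subtree. All hold, so the decomposition is valid with width 3 − 1 = 2.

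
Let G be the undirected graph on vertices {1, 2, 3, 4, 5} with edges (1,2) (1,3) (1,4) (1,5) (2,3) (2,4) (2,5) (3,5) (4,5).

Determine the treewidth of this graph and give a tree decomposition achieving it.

Every bag has size at most 4, so the width is 4 − 1 = 3 and tw(G) ≤ 3. On the other hand G contains the 4-clique {1, 2, 3, 5}. A clique must lie in a single bag of any decomposition, so no decomposition can have width below 3. The upper and lower bounds meet at 3, so that is the treewidth.

Treewidth 3.
One optimal decomposition is:
Bags: B1 = {1, 2, 4, 5}  B2 = {1, 2, 3, 5}
Tree: B1–B2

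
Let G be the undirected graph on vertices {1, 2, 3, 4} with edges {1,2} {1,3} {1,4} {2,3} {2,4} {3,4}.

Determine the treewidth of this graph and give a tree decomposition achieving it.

A single bag containing all 4 vertices is trivially a valid decomposition of width 3. On the other hand G contains the 4-clique {1, 2, 3, 4}. A clique must lie in a single bag of any decomposition, so no decomposition can have width below 3. The upper and lower bounds meet at 3, so that is the treewidth.

Treewidth 3.
Bags: B1 = {1, 2, 3, 4}
Tree: (single bag)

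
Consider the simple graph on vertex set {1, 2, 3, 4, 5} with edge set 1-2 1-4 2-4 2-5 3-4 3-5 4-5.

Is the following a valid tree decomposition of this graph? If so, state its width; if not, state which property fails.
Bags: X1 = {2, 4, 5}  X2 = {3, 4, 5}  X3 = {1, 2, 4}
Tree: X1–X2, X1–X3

Yes; width 2.

Vertex coverage: the bags together contain {1, 2, 3, 4, 5}, the full vertex set. Edge coverage: each edge of G has both endpoints in at least one bag. Running intersection: for every vertex, the bags containing it form a connected subtree. All three properties hold, so this is a valid tree decomposition of width max|bag| − 1 = 2, and hence tw(G) ≤ 2.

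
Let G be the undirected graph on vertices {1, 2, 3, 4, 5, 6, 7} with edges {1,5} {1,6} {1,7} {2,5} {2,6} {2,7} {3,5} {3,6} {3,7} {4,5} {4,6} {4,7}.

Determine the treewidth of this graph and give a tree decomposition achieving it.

Each bag holds 4 vertices, so the decomposition has width 3, which upper-bounds the treewidth. For the lower bound: the 4 vertex sets {4,5}, {1,6}, {7}, {2} are disjoint, each induces a connected subgraph, and every pair is joined by at least one edge of G. Contracting each set to a single vertex therefore yields K_{4} as a minor, and since treewidth is minor-monotone, tw(G) ≥ tw(K_{4}) = 3. Therefore the treewidth is 3.

Treewidth 3.
One optimal decomposition is:
Bags: B1 = {4, 5, 6, 7}  B2 = {1, 5, 6, 7}  B3 = {2, 5, 6, 7}  B4 = {3, 5, 6, 7}
Tree: B1–B2, B2–B3, B3–B4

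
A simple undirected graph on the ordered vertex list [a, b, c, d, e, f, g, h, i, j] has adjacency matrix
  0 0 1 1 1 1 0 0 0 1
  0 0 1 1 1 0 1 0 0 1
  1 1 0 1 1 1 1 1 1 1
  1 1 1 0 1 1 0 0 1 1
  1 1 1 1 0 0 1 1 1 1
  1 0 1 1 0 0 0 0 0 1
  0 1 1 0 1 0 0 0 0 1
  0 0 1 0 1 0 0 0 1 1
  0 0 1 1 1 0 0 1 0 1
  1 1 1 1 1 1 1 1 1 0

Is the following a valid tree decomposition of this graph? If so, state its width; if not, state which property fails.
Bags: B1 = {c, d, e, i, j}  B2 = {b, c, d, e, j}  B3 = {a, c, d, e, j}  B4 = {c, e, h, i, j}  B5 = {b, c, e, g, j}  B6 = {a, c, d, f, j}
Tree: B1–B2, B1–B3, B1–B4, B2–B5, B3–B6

Yes; width 4.

Every vertex of G appears in some bag (union = {a, b, c, d, e, f, g, h, i, j}); every edge is covered by a bag; and for each vertex v the set of bags containing v is connected in the bag tree. The decomposition is therefore valid. The largest bag has 5 vertices, so the width is 4.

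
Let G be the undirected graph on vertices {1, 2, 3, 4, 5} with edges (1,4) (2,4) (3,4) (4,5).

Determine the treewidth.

A width-1 tree decomposition is:
Bags: B1 = {2, 4}  B2 = {1, 4}  B3 = {3, 4}  B4 = {4, 5}
Tree: B1–B2, B2–B3, B1–B4
Every bag has size at most 2, so the width is 2 − 1 = 1 and tw(G) ≤ 1. Since G has at least one edge (e.g. 2–4), it is not an edgeless graph, so tw(G) ≥ 1. Therefore the treewidth is 1.

1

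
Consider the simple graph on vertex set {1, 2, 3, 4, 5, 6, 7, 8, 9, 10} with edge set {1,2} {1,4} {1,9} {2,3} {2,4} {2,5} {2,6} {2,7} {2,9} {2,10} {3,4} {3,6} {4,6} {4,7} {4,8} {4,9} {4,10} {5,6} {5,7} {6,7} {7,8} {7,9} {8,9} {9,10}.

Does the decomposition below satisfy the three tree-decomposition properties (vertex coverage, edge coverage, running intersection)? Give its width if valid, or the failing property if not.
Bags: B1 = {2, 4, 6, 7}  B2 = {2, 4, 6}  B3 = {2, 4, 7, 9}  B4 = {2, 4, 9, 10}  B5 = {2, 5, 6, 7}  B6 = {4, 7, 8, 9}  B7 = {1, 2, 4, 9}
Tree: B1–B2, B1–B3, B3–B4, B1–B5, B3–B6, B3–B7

A tree decomposition must satisfy three properties: every vertex lies in some bag; for every edge, both endpoints lie together in some bag; and for every vertex, the bags containing it form a connected subtree. Here vertex 3 appears in no bag, so the decomposition is invalid.

No — vertex 3 appears in no bag.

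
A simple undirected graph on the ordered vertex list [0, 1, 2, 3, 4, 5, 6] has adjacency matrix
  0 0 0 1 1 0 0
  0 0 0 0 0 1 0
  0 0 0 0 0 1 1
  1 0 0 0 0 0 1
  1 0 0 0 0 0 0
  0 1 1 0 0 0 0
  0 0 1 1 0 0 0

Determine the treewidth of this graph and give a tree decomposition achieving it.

Treewidth 1.
One such decomposition:
Bags: B1 = {0, 4}  B2 = {0, 3}  B3 = {3, 6}  B4 = {2, 6}  B5 = {2, 5}  B6 = {1, 5}
Tree: B1–B2, B2–B3, B3–B4, B4–B5, B5–B6

The largest bag has 2 vertices, giving width 1; this decomposition certifies tw(G) ≤ 1. Any graph with an edge has treewidth ≥ 1, and G has the edge 4–0. The upper and lower bounds meet at 1, so that is the treewidth.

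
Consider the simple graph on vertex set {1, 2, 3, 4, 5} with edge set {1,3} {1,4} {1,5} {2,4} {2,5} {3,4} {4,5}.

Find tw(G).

A width-2 tree decomposition is:
Bags: B1 = {2, 4, 5}  B2 = {1, 4, 5}  B3 = {1, 3, 4}
Tree: B1–B2, B2–B3
Every bag has size at most 3, so the width is 3 − 1 = 2 and tw(G) ≤ 2. On the other hand G contains the 3-clique {1, 3, 4}. A clique must lie in a single bag of any decomposition, so no decomposition can have width below 2. Hence tw(G) = 2 exactly.

2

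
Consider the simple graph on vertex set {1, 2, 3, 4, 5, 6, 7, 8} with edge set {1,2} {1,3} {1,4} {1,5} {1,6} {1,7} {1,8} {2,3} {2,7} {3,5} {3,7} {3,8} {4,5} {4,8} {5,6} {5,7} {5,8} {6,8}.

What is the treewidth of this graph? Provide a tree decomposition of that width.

Every bag has size at most 4, so the width is 4 − 1 = 3 and tw(G) ≤ 3. Conversely, {1, 2, 3, 7} is a clique of size 4, and the vertices of any clique must share a bag in every tree decomposition; so some bag has ≥ 4 vertices and tw(G) ≥ 3. The upper and lower bounds meet at 3, so that is the treewidth.

Treewidth 3.
One optimal decomposition is:
Bags: B1 = {1, 5, 6, 8}  B2 = {1, 3, 5, 8}  B3 = {1, 3, 5, 7}  B4 = {1, 2, 3, 7}  B5 = {1, 4, 5, 8}
Tree: B1–B2, B2–B3, B3–B4, B1–B5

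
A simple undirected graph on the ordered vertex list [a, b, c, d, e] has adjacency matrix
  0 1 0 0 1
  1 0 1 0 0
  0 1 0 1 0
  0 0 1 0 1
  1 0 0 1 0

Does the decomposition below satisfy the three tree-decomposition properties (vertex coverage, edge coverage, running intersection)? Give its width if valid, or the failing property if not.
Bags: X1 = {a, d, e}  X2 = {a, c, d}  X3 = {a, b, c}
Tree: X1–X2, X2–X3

Yes; width 2.

Every vertex of G appears in some bag (union = {a, b, c, d, e}); every edge is covered by a bag; and for each vertex v the set of bags containing v is connected in the bag tree. The decomposition is therefore valid. The largest bag has 3 vertices, so the width is 2.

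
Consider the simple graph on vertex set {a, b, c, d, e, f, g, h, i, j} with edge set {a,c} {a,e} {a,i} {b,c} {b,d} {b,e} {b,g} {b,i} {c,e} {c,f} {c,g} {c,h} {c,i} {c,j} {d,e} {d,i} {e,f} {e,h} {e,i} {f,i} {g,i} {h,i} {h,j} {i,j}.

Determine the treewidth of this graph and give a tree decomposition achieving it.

The largest bag has 4 vertices, giving width 3; this decomposition certifies tw(G) ≤ 3. Conversely, {b, d, e, i} is a clique of size 4, and the vertices of any clique must share a bag in every tree decomposition; so some bag has ≥ 4 vertices and tw(G) ≥ 3. Therefore the treewidth is 3.

Treewidth 3.
One such decomposition:
Bags: B1 = {b, c, e, i}  B2 = {c, e, f, i}  B3 = {c, e, h, i}  B4 = {b, c, g, i}  B5 = {c, h, i, j}  B6 = {a, c, e, i}  B7 = {b, d, e, i}
Tree: B1–B2, B2–B3, B1–B4, B3–B5, B2–B6, B1–B7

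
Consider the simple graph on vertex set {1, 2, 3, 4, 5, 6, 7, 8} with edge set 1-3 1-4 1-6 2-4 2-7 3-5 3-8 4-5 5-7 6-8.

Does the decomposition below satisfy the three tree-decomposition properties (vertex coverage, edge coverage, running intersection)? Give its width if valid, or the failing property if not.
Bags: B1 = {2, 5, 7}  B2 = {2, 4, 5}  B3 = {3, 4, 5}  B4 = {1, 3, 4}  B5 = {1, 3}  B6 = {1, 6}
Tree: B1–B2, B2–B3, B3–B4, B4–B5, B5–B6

No — vertex 8 appears in no bag.

A tree decomposition must satisfy three properties: every vertex lies in some bag; for every edge, both endpoints lie together in some bag; and for every vertex, the bags containing it form a connected subtree. Here vertex 8 appears in no bag, so the decomposition is invalid.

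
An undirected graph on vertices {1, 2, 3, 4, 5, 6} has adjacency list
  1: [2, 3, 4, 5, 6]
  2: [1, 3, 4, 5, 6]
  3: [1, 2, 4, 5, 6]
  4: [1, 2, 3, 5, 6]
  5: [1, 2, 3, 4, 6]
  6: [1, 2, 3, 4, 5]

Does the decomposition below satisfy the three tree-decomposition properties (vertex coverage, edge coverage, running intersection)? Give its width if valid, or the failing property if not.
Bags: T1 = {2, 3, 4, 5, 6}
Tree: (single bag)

No — vertex 1 appears in no bag.

A tree decomposition must satisfy three properties: every vertex lies in some bag; for every edge, both endpoints lie together in some bag; and for every vertex, the bags containing it form a connected subtree. Here vertex 1 appears in no bag, so the decomposition is invalid.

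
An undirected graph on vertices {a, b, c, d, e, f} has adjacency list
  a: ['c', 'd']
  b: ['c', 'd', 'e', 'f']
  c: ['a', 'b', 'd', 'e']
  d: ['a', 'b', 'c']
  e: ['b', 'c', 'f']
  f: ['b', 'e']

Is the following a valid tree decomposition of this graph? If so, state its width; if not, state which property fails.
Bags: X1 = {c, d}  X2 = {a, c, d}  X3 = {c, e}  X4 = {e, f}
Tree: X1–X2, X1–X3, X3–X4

A tree decomposition must satisfy three properties: every vertex lies in some bag; for every edge, both endpoints lie together in some bag; and for every vertex, the bags containing it form a connected subtree. Here vertex b appears in no bag, so the decomposition is invalid.

No — vertex b appears in no bag.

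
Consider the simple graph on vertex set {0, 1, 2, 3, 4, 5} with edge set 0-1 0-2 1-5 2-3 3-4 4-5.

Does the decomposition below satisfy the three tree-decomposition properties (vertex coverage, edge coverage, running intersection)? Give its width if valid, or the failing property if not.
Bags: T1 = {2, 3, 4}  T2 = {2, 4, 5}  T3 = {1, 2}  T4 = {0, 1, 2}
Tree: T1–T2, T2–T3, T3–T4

A tree decomposition must satisfy three properties: every vertex lies in some bag; for every edge, both endpoints lie together in some bag; and for every vertex, the bags containing it form a connected subtree. Here edge (5,1) lies in no bag, so the decomposition is invalid.

No — edge (5,1) lies in no bag.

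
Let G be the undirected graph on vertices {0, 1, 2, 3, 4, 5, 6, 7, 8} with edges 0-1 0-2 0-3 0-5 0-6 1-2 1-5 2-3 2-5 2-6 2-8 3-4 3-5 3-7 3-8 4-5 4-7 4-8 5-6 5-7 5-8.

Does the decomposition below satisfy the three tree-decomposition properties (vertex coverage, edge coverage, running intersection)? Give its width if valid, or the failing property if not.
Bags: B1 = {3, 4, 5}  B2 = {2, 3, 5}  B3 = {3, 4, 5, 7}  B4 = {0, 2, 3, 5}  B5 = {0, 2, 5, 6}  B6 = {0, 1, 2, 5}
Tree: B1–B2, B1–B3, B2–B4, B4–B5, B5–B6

A tree decomposition must satisfy three properties: every vertex lies in some bag; for every edge, both endpoints lie together in some bag; and for every vertex, the bags containing it form a connected subtree. Here vertex 8 appears in no bag, so the decomposition is invalid.

No — vertex 8 appears in no bag.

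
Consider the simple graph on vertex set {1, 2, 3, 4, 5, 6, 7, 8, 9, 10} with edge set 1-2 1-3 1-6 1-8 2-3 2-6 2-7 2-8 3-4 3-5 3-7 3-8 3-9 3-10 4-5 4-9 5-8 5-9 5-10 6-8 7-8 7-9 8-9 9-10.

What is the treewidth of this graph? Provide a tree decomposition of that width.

Treewidth 3.
One optimal decomposition is:
Bags: B1 = {2, 3, 7, 8}  B2 = {3, 7, 8, 9}  B3 = {1, 2, 3, 8}  B4 = {3, 5, 8, 9}  B5 = {1, 2, 6, 8}  B6 = {3, 4, 5, 9}  B7 = {3, 5, 9, 10}
Tree: B1–B2, B1–B3, B2–B4, B3–B5, B4–B6, B6–B7

Each bag holds 4 vertices, so the decomposition has width 3, which upper-bounds the treewidth. Conversely, {3, 5, 8, 9} is a clique of size 4, and the vertices of any clique must share a bag in every tree decomposition; so some bag has ≥ 4 vertices and tw(G) ≥ 3. The upper and lower bounds meet at 3, so that is the treewidth.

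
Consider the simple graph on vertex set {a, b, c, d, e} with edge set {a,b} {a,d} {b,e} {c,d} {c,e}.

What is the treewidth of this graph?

A width-2 tree decomposition is:
Bags: B1 = {b, c, e}  B2 = {a, b, c}  B3 = {a, c, d}
Tree: B1–B2, B2–B3
Each bag holds 3 vertices, so the decomposition has width 2, which upper-bounds the treewidth. For the lower bound, G contains the cycle c–e–b–a–d–c, so G is not a forest; only forests have treewidth ≤ 1, hence tw(G) ≥ 2. Combining the bounds, tw(G) = 2.

2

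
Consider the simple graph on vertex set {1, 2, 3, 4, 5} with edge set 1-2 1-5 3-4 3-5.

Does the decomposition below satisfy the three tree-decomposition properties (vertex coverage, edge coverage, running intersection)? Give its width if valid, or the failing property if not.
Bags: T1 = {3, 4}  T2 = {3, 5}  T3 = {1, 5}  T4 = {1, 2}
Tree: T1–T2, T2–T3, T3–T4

Yes; width 1.

Every vertex of G appears in some bag (union = {1, 2, 3, 4, 5}); every edge is covered by a bag; and for each vertex v the set of bags containing v is connected in the bag tree. The decomposition is therefore valid. The largest bag has 2 vertices, so the width is 1.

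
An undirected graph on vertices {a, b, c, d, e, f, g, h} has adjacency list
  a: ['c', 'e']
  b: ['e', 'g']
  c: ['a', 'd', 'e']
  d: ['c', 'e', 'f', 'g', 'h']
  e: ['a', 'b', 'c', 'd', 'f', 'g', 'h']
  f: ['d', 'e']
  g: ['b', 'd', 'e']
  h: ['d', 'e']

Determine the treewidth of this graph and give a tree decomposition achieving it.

The largest bag has 3 vertices, giving width 2; this decomposition certifies tw(G) ≤ 2. For the lower bound, the 3 vertices {d, e, g} are pairwise adjacent, and any tree decomposition puts a clique entirely inside one bag — forcing width ≥ 2. Hence tw(G) = 2 exactly.

Treewidth 2.
One such decomposition:
Bags: B1 = {d, e, h}  B2 = {d, e, f}  B3 = {d, e, g}  B4 = {c, d, e}  B5 = {b, e, g}  B6 = {a, c, e}
Tree: B1–B2, B2–B3, B1–B4, B3–B5, B4–B6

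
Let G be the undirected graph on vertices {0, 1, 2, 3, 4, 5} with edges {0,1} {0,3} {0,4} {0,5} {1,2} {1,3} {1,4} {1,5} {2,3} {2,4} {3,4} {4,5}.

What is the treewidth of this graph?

A width-3 tree decomposition is:
Bags: B1 = {0, 1, 3, 4}  B2 = {0, 1, 4, 5}  B3 = {1, 2, 3, 4}
Tree: B1–B2, B1–B3
The largest bag has 4 vertices, giving width 3; this decomposition certifies tw(G) ≤ 3. For the lower bound, the 4 vertices {0, 1, 3, 4} are pairwise adjacent, and any tree decomposition puts a clique entirely inside one bag — forcing width ≥ 3. The upper and lower bounds meet at 3, so that is the treewidth.

3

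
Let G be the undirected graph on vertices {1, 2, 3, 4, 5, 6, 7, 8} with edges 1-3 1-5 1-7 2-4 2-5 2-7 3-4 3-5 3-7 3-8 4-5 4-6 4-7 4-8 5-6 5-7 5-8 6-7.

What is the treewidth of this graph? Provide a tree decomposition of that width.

Each bag holds 4 vertices, so the decomposition has width 3, which upper-bounds the treewidth. For the lower bound, the 4 vertices {1, 3, 5, 7} are pairwise adjacent, and any tree decomposition puts a clique entirely inside one bag — forcing width ≥ 3. Combining the bounds, tw(G) = 3.

Treewidth 3.
Bags: B1 = {2, 4, 5, 7}  B2 = {4, 5, 6, 7}  B3 = {3, 4, 5, 7}  B4 = {1, 3, 5, 7}  B5 = {3, 4, 5, 8}
Tree: B1–B2, B1–B3, B3–B4, B3–B5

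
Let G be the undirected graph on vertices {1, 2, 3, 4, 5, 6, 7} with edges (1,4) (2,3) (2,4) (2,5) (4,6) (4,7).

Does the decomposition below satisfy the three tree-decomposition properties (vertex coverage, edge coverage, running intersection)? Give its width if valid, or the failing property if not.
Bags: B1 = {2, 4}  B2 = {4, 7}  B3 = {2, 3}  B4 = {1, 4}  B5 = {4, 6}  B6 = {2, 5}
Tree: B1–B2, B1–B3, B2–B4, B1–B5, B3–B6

Vertex coverage: the bags together contain {1, 2, 3, 4, 5, 6, 7}, the full vertex set. Edge coverage: each edge of G has both endpoints in at least one bag. Running intersection: for every vertex, the bags containing it form a connected subtree. All three properties hold, so this is a valid tree decomposition of width max|bag| − 1 = 1, and hence tw(G) ≤ 1.

Yes; width 1.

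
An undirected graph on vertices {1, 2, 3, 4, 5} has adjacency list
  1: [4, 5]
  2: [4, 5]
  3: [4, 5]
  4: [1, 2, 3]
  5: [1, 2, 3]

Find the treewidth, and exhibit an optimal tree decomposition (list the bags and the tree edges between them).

The largest bag has 3 vertices, giving width 2; this decomposition certifies tw(G) ≤ 2. The edges 4–1–5–3–4 form a cycle, so G is not a tree and its treewidth is at least 2. Hence tw(G) = 2 exactly.

Treewidth 2.
One optimal decomposition is:
Bags: B1 = {1, 4, 5}  B2 = {3, 4, 5}  B3 = {2, 4, 5}
Tree: B1–B2, B2–B3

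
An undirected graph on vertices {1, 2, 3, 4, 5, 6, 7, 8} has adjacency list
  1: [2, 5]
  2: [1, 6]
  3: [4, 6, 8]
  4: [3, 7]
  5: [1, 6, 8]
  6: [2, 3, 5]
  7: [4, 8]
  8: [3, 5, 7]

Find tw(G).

A width-2 tree decomposition is:
Bags: B1 = {1, 2, 5}  B2 = {2, 5, 6}  B3 = {5, 6, 8}  B4 = {3, 6, 8}  B5 = {3, 7, 8}  B6 = {3, 4, 7}
Tree: B1–B2, B2–B3, B3–B4, B4–B5, B5–B6
The largest bag has 3 vertices, giving width 2; this decomposition certifies tw(G) ≤ 2. Since 1–2–6–5–1 is a cycle in G, G is not acyclic. Forests are exactly the graphs of treewidth ≤ 1, so tw(G) ≥ 2. Therefore the treewidth is 2.

2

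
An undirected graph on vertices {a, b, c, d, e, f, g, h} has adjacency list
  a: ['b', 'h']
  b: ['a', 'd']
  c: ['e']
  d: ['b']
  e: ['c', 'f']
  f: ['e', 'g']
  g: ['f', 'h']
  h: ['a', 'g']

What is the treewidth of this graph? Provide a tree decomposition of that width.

Treewidth 1.
One optimal decomposition is:
Bags: B1 = {c, e}  B2 = {e, f}  B3 = {f, g}  B4 = {g, h}  B5 = {a, h}  B6 = {a, b}  B7 = {b, d}
Tree: B1–B2, B2–B3, B3–B4, B4–B5, B5–B6, B6–B7

Each bag holds 2 vertices, so the decomposition has width 1, which upper-bounds the treewidth. Since G has at least one edge (e.g. c–e), it is not an edgeless graph, so tw(G) ≥ 1. Therefore the treewidth is 1.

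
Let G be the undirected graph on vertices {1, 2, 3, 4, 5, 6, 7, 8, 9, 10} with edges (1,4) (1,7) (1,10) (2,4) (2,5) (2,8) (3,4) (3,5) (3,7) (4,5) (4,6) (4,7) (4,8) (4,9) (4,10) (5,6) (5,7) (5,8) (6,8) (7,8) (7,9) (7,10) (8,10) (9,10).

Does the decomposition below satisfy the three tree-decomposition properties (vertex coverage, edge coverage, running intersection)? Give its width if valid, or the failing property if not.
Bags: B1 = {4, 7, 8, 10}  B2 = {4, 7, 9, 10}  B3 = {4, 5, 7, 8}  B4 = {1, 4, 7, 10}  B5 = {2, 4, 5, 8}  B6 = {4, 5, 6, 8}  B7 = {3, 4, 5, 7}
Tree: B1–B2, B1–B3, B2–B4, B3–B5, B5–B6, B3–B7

Yes; width 3.

Checking the three conditions: (i) the bags cover all of {1, 2, 3, 4, 5, 6, 7, 8, 9, 10}; (ii) for each edge, some bag contains both endpoints; (iii) the bags containing any fixed vertex form a subtree. All hold, so the decomposition is valid with width 4 − 1 = 3.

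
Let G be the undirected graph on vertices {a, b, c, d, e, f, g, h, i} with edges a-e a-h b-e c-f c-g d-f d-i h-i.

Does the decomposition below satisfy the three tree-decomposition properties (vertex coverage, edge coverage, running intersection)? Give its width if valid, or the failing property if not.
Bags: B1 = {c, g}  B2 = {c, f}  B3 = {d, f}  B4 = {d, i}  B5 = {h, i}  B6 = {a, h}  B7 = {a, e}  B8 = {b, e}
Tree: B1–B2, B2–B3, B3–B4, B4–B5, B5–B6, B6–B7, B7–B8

Checking the three conditions: (i) the bags cover all of {a, b, c, d, e, f, g, h, i}; (ii) for each edge, some bag contains both endpoints; (iii) the bags containing any fixed vertex form a subtree. All hold, so the decomposition is valid with width 2 − 1 = 1.

Yes; width 1.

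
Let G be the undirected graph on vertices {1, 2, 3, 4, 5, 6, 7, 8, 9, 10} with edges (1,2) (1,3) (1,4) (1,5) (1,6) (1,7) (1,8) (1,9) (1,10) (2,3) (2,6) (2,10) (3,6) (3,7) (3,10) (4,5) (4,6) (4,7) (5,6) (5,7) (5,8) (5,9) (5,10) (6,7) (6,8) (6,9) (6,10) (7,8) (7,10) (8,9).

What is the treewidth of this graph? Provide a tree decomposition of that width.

The largest bag has 5 vertices, giving width 4; this decomposition certifies tw(G) ≤ 4. On the other hand G contains the 5-clique {1, 2, 3, 6, 10}. A clique must lie in a single bag of any decomposition, so no decomposition can have width below 4. The upper and lower bounds meet at 4, so that is the treewidth.

Treewidth 4.
Bags: B1 = {1, 5, 6, 7, 8}  B2 = {1, 5, 6, 7, 10}  B3 = {1, 3, 6, 7, 10}  B4 = {1, 4, 5, 6, 7}  B5 = {1, 5, 6, 8, 9}  B6 = {1, 2, 3, 6, 10}
Tree: B1–B2, B2–B3, B2–B4, B1–B5, B3–B6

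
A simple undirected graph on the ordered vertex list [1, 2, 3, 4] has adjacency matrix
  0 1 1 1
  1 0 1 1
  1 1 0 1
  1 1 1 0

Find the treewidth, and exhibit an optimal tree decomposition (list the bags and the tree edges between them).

Treewidth 3.
One such decomposition:
Bags: B1 = {1, 2, 3, 4}
Tree: (single bag)

With just one bag of size 4, the width is 4 − 1 = 3, so tw(G) ≤ 3. Conversely, {1, 2, 3, 4} is a clique of size 4, and the vertices of any clique must share a bag in every tree decomposition; so some bag has ≥ 4 vertices and tw(G) ≥ 3. Therefore the treewidth is 3.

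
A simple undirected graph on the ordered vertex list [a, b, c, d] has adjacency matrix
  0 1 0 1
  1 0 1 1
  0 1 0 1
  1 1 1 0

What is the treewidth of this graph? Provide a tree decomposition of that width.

Each bag holds 3 vertices, so the decomposition has width 2, which upper-bounds the treewidth. For the lower bound, the 3 vertices {b, c, d} are pairwise adjacent, and any tree decomposition puts a clique entirely inside one bag — forcing width ≥ 2. Hence tw(G) = 2 exactly.

Treewidth 2.
One optimal decomposition is:
Bags: B1 = {a, b, d}  B2 = {b, c, d}
Tree: B1–B2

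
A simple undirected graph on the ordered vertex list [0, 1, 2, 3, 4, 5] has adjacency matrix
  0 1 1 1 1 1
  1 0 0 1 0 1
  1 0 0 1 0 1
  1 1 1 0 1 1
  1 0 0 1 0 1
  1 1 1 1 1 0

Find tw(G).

3

A width-3 tree decomposition is:
Bags: B1 = {0, 3, 4, 5}  B2 = {0, 2, 3, 5}  B3 = {0, 1, 3, 5}
Tree: B1–B2, B1–B3
The largest bag has 4 vertices, giving width 3; this decomposition certifies tw(G) ≤ 3. On the other hand G contains the 4-clique {0, 1, 3, 5}. A clique must lie in a single bag of any decomposition, so no decomposition can have width below 3. Therefore the treewidth is 3.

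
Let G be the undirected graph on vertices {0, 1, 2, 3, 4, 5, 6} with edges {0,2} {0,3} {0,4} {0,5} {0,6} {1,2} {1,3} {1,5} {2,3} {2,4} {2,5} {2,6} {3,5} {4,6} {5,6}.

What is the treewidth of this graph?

3

A width-3 tree decomposition is:
Bags: B1 = {0, 2, 5, 6}  B2 = {0, 2, 4, 6}  B3 = {0, 2, 3, 5}  B4 = {1, 2, 3, 5}
Tree: B1–B2, B1–B3, B3–B4
Every bag has size at most 4, so the width is 4 − 1 = 3 and tw(G) ≤ 3. Conversely, {0, 2, 4, 6} is a clique of size 4, and the vertices of any clique must share a bag in every tree decomposition; so some bag has ≥ 4 vertices and tw(G) ≥ 3. Hence tw(G) = 3 exactly.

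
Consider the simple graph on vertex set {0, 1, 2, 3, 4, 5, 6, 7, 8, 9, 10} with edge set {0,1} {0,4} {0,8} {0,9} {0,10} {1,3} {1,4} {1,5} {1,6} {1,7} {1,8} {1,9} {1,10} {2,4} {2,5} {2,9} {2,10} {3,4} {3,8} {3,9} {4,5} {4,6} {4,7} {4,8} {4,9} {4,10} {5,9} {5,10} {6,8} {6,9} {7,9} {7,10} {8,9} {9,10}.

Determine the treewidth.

4

A width-4 tree decomposition is:
Bags: B1 = {1, 4, 5, 9, 10}  B2 = {2, 4, 5, 9, 10}  B3 = {1, 4, 7, 9, 10}  B4 = {0, 1, 4, 9, 10}  B5 = {0, 1, 4, 8, 9}  B6 = {1, 4, 6, 8, 9}  B7 = {1, 3, 4, 8, 9}
Tree: B1–B2, B1–B3, B3–B4, B4–B5, B5–B6, B6–B7
The largest bag has 5 vertices, giving width 4; this decomposition certifies tw(G) ≤ 4. On the other hand G contains the 5-clique {0, 1, 4, 8, 9}. A clique must lie in a single bag of any decomposition, so no decomposition can have width below 4. Combining the bounds, tw(G) = 4.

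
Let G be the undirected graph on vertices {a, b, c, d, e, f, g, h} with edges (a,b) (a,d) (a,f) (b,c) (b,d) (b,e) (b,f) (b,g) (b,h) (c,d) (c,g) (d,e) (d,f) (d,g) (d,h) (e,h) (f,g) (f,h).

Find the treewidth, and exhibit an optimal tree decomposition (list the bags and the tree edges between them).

Every bag has size at most 4, so the width is 4 − 1 = 3 and tw(G) ≤ 3. For the lower bound, the 4 vertices {b, d, e, h} are pairwise adjacent, and any tree decomposition puts a clique entirely inside one bag — forcing width ≥ 3. Hence tw(G) = 3 exactly.

Treewidth 3.
One optimal decomposition is:
Bags: B1 = {b, d, f, h}  B2 = {b, d, e, h}  B3 = {b, d, f, g}  B4 = {a, b, d, f}  B5 = {b, c, d, g}
Tree: B1–B2, B1–B3, B1–B4, B3–B5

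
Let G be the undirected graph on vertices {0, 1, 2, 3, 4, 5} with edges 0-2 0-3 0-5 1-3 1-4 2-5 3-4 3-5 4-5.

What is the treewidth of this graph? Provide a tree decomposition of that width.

Treewidth 2.
Bags: B1 = {0, 3, 5}  B2 = {3, 4, 5}  B3 = {1, 3, 4}  B4 = {0, 2, 5}
Tree: B1–B2, B2–B3, B1–B4

The largest bag has 3 vertices, giving width 2; this decomposition certifies tw(G) ≤ 2. On the other hand G contains the 3-clique {0, 2, 5}. A clique must lie in a single bag of any decomposition, so no decomposition can have width below 2. The upper and lower bounds meet at 2, so that is the treewidth.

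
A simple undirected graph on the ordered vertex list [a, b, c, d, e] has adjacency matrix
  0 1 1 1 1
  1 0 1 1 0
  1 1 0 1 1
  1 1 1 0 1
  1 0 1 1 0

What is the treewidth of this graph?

3

A width-3 tree decomposition is:
Bags: B1 = {a, b, c, d}  B2 = {a, c, d, e}
Tree: B1–B2
Every bag has size at most 4, so the width is 4 − 1 = 3 and tw(G) ≤ 3. Conversely, {a, c, d, e} is a clique of size 4, and the vertices of any clique must share a bag in every tree decomposition; so some bag has ≥ 4 vertices and tw(G) ≥ 3. Therefore the treewidth is 3.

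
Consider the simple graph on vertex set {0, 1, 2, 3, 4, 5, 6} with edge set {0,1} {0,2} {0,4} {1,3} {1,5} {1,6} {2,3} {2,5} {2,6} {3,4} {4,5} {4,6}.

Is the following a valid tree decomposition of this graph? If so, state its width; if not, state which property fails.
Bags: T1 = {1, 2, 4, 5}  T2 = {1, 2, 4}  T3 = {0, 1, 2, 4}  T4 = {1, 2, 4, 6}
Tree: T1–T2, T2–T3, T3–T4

A tree decomposition must satisfy three properties: every vertex lies in some bag; for every edge, both endpoints lie together in some bag; and for every vertex, the bags containing it form a connected subtree. Here vertex 3 appears in no bag, so the decomposition is invalid.

No — vertex 3 appears in no bag.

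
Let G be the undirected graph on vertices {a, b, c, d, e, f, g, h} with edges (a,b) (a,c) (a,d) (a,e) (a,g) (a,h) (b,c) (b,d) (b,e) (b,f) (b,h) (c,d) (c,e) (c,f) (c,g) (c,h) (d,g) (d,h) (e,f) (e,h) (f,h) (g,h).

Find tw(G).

4

A width-4 tree decomposition is:
Bags: B1 = {a, b, c, d, h}  B2 = {a, b, c, e, h}  B3 = {a, c, d, g, h}  B4 = {b, c, e, f, h}
Tree: B1–B2, B1–B3, B2–B4
Each bag holds 5 vertices, so the decomposition has width 4, which upper-bounds the treewidth. On the other hand G contains the 5-clique {a, c, d, g, h}. A clique must lie in a single bag of any decomposition, so no decomposition can have width below 4. Therefore the treewidth is 4.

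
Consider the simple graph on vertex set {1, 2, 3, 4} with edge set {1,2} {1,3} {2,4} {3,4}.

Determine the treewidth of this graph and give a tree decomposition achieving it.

The largest bag has 3 vertices, giving width 2; this decomposition certifies tw(G) ≤ 2. The edges 1–2–4–3–1 form a cycle, so G is not a tree and its treewidth is at least 2. Hence tw(G) = 2 exactly.

Treewidth 2.
One such decomposition:
Bags: B1 = {1, 2, 4}  B2 = {1, 3, 4}
Tree: B1–B2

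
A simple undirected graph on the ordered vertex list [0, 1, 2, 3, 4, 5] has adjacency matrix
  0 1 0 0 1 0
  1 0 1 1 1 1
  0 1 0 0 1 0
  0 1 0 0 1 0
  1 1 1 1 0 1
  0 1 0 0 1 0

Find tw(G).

2

A width-2 tree decomposition is:
Bags: B1 = {1, 3, 4}  B2 = {0, 1, 4}  B3 = {1, 2, 4}  B4 = {1, 4, 5}
Tree: B1–B2, B2–B3, B2–B4
Every bag has size at most 3, so the width is 3 − 1 = 2 and tw(G) ≤ 2. On the other hand G contains the 3-clique {0, 1, 4}. A clique must lie in a single bag of any decomposition, so no decomposition can have width below 2. The upper and lower bounds meet at 2, so that is the treewidth.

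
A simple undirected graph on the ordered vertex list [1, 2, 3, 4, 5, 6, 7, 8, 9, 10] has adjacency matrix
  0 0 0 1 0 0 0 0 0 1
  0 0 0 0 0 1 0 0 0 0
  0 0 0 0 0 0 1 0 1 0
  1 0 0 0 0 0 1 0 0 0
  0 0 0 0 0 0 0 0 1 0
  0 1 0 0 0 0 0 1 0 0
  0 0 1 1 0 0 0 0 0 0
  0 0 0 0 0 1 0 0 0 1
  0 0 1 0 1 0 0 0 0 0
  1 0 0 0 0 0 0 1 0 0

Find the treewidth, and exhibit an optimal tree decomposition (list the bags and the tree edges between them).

The largest bag has 2 vertices, giving width 1; this decomposition certifies tw(G) ≤ 1. G has an edge, so its treewidth is at least 1. The upper and lower bounds meet at 1, so that is the treewidth.

Treewidth 1.
One such decomposition:
Bags: B1 = {5, 9}  B2 = {3, 9}  B3 = {3, 7}  B4 = {4, 7}  B5 = {1, 4}  B6 = {1, 10}  B7 = {8, 10}  B8 = {6, 8}  B9 = {2, 6}
Tree: B1–B2, B2–B3, B3–B4, B4–B5, B5–B6, B6–B7, B7–B8, B8–B9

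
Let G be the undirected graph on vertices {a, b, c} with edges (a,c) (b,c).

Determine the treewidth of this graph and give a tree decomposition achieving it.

The largest bag has 2 vertices, giving width 1; this decomposition certifies tw(G) ≤ 1. G has an edge, so its treewidth is at least 1. The upper and lower bounds meet at 1, so that is the treewidth.

Treewidth 1.
One optimal decomposition is:
Bags: B1 = {b, c}  B2 = {a, c}
Tree: B1–B2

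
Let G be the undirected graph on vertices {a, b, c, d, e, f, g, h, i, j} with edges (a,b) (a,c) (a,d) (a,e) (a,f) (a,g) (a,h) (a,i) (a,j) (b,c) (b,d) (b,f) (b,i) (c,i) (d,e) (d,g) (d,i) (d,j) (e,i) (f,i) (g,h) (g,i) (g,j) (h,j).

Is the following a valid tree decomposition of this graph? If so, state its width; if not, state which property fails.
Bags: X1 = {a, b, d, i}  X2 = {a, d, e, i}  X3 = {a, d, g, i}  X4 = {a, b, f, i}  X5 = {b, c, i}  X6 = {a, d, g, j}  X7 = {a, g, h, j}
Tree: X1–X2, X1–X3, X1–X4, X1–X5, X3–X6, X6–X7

No — edge (a,c) lies in no bag.

A tree decomposition must satisfy three properties: every vertex lies in some bag; for every edge, both endpoints lie together in some bag; and for every vertex, the bags containing it form a connected subtree. Here edge (a,c) lies in no bag, so the decomposition is invalid.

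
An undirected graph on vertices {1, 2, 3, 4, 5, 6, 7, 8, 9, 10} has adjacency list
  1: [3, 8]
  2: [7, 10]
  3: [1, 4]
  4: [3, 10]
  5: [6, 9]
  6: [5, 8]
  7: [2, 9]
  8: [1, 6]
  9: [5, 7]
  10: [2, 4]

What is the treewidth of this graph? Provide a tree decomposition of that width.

Treewidth 2.
One such decomposition:
Bags: B1 = {2, 7, 10}  B2 = {7, 9, 10}  B3 = {5, 9, 10}  B4 = {5, 6, 10}  B5 = {6, 8, 10}  B6 = {1, 8, 10}  B7 = {1, 3, 10}  B8 = {3, 4, 10}
Tree: B1–B2, B2–B3, B3–B4, B4–B5, B5–B6, B6–B7, B7–B8

Each bag holds 3 vertices, so the decomposition has width 2, which upper-bounds the treewidth. Since 10–2–7–9–5–6–8–1–3–4–10 is a cycle in G, G is not acyclic. Forests are exactly the graphs of treewidth ≤ 1, so tw(G) ≥ 2. The upper and lower bounds meet at 2, so that is the treewidth.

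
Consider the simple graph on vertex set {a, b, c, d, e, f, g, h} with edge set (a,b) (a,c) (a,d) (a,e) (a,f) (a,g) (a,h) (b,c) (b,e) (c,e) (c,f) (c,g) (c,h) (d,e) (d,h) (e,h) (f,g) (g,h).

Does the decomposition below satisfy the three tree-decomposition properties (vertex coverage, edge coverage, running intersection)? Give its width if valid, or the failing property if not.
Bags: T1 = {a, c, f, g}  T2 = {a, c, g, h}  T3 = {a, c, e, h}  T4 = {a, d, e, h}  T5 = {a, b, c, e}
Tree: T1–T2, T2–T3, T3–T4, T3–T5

Yes; width 3.

Vertex coverage: the bags together contain {a, b, c, d, e, f, g, h}, the full vertex set. Edge coverage: each edge of G has both endpoints in at least one bag. Running intersection: for every vertex, the bags containing it form a connected subtree. All three properties hold, so this is a valid tree decomposition of width max|bag| − 1 = 3, and hence tw(G) ≤ 3.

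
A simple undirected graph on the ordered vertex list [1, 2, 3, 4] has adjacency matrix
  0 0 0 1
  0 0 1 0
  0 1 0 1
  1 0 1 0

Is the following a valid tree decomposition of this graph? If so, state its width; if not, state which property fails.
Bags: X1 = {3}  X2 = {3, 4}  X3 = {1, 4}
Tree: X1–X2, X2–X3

No — vertex 2 appears in no bag.

A tree decomposition must satisfy three properties: every vertex lies in some bag; for every edge, both endpoints lie together in some bag; and for every vertex, the bags containing it form a connected subtree. Here vertex 2 appears in no bag, so the decomposition is invalid.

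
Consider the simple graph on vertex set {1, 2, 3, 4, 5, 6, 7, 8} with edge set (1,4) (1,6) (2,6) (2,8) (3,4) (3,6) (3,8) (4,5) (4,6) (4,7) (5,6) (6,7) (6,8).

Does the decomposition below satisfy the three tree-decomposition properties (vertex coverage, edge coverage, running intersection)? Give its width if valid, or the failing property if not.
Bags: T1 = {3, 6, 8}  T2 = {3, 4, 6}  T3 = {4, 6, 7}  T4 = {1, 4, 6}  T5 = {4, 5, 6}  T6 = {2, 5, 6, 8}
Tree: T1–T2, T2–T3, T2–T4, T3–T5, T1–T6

No — bags containing vertex 5 are not connected in the tree.

A tree decomposition must satisfy three properties: every vertex lies in some bag; for every edge, both endpoints lie together in some bag; and for every vertex, the bags containing it form a connected subtree. Here bags containing vertex 5 are not connected in the tree, so the decomposition is invalid.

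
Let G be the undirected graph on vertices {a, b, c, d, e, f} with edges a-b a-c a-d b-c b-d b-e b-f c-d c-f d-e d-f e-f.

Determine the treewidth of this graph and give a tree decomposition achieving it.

Treewidth 3.
One optimal decomposition is:
Bags: B1 = {a, b, c, d}  B2 = {b, c, d, f}  B3 = {b, d, e, f}
Tree: B1–B2, B2–B3

Each bag holds 4 vertices, so the decomposition has width 3, which upper-bounds the treewidth. For the lower bound, the 4 vertices {b, d, e, f} are pairwise adjacent, and any tree decomposition puts a clique entirely inside one bag — forcing width ≥ 3. The upper and lower bounds meet at 3, so that is the treewidth.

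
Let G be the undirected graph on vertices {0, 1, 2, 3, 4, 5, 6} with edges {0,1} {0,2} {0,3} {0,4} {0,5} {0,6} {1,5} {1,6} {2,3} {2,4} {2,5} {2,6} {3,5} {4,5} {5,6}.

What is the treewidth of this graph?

3

A width-3 tree decomposition is:
Bags: B1 = {0, 2, 3, 5}  B2 = {0, 2, 4, 5}  B3 = {0, 2, 5, 6}  B4 = {0, 1, 5, 6}
Tree: B1–B2, B2–B3, B3–B4
Each bag holds 4 vertices, so the decomposition has width 3, which upper-bounds the treewidth. Conversely, {0, 1, 5, 6} is a clique of size 4, and the vertices of any clique must share a bag in every tree decomposition; so some bag has ≥ 4 vertices and tw(G) ≥ 3. Hence tw(G) = 3 exactly.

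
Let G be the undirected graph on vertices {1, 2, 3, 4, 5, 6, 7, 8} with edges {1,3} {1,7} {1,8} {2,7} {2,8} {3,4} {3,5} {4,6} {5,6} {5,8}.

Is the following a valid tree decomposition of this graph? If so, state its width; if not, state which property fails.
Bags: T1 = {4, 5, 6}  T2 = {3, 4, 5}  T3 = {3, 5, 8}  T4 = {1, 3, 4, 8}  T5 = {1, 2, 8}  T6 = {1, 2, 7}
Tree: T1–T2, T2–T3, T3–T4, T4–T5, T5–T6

No — bags containing vertex 4 are not connected in the tree.

A tree decomposition must satisfy three properties: every vertex lies in some bag; for every edge, both endpoints lie together in some bag; and for every vertex, the bags containing it form a connected subtree. Here bags containing vertex 4 are not connected in the tree, so the decomposition is invalid.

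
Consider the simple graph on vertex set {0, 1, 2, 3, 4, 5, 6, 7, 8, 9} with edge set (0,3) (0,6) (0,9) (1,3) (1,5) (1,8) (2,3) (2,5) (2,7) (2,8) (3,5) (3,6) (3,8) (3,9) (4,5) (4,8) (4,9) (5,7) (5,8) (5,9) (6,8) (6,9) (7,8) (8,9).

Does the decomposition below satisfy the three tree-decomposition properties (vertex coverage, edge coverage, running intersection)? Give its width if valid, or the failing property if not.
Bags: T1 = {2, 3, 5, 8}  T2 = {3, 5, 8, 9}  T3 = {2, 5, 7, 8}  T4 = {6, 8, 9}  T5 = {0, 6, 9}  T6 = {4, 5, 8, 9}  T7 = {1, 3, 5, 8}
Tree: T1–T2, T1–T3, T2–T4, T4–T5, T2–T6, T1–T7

No — edge (3,6) lies in no bag.

A tree decomposition must satisfy three properties: every vertex lies in some bag; for every edge, both endpoints lie together in some bag; and for every vertex, the bags containing it form a connected subtree. Here edge (3,6) lies in no bag, so the decomposition is invalid.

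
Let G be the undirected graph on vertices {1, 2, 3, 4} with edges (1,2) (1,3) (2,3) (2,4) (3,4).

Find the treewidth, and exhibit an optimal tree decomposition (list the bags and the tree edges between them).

Each bag holds 3 vertices, so the decomposition has width 2, which upper-bounds the treewidth. On the other hand G contains the 3-clique {1, 2, 3}. A clique must lie in a single bag of any decomposition, so no decomposition can have width below 2. Therefore the treewidth is 2.

Treewidth 2.
One such decomposition:
Bags: B1 = {2, 3, 4}  B2 = {1, 2, 3}
Tree: B1–B2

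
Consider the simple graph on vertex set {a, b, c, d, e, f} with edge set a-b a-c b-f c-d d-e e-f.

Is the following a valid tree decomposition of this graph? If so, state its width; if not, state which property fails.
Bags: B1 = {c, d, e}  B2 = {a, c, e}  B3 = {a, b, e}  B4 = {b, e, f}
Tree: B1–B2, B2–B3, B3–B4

Checking the three conditions: (i) the bags cover all of {a, b, c, d, e, f}; (ii) for each edge, some bag contains both endpoints; (iii) the bags containing any fixed vertex form a subtree. All hold, so the decomposition is valid with width 3 − 1 = 2.

Yes; width 2.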